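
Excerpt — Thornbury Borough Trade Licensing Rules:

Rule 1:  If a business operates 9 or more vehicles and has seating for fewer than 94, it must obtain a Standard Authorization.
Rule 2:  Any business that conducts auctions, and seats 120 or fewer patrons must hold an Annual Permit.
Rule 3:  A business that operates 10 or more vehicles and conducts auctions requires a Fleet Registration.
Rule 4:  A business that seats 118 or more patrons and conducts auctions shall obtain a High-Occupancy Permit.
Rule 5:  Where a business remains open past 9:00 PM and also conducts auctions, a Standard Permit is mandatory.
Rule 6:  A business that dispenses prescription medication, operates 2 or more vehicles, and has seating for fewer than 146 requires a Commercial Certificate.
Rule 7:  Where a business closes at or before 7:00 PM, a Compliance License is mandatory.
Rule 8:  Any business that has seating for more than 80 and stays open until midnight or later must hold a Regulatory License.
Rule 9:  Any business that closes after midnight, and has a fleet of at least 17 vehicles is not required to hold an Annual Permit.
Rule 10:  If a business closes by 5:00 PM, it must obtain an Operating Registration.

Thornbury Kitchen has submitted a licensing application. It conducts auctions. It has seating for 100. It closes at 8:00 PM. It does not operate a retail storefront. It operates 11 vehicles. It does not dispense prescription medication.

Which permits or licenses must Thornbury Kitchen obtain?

Annual Permit, Fleet Registration

Rule 1: vehicles 11 ≥ 9; seating 100 ≥ 94 → Standard Authorization not required.
Rule 2: conducts auctions; seating 100 ≤ 120 → Annual Permit required.
Rule 3: vehicles 11 ≥ 10; conducts auctions → Fleet Registration required.
Rule 4: seating 100 < 118; conducts auctions → High-Occupancy Permit not required.
Rule 5: closes 8:00 PM, at/before 9:00 PM; conducts auctions → Standard Permit not required.
Rule 6: does not dispense prescription medication; vehicles 11 ≥ 2; seating 100 < 146 → Commercial Certificate not required.
Rule 7: closes 8:00 PM, after 7:00 PM → Compliance License not required.
Rule 8: seating 100 > 80; closes 8:00 PM, at/before midnight → Regulatory License not required.
Rule 9: closes 8:00 PM, at/before midnight; vehicles 11 < 17 → Annual Permit exemption does not apply.
Rule 10: closes 8:00 PM, after 5:00 PM → Operating Registration not required.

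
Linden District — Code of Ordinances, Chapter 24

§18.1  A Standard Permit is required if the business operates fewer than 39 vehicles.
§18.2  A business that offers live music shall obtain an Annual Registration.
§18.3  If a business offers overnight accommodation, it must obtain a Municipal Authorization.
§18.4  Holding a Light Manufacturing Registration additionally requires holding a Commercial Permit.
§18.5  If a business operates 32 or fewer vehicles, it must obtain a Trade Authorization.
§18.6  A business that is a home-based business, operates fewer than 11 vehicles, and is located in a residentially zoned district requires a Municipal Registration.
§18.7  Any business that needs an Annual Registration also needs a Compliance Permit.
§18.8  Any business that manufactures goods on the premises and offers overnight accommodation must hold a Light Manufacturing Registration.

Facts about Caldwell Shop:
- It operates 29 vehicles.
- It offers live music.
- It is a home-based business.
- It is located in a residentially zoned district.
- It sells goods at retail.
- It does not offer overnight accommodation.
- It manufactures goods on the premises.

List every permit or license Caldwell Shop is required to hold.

Annual Registration, Compliance Permit, Standard Permit, Trade Authorization

§18.1 vehicles 29 < 39 → Standard Permit required.
§18.2 offers live music → Annual Registration required.
§18.3 does not offer overnight accommodation → Municipal Authorization not required.
§18.4 Light Manufacturing Registration is not required → no effect.
§18.5 vehicles 29 ≤ 32 → Trade Authorization required.
§18.6 is a home-based business; vehicles 29 ≥ 11; is located in a residentially zoned district → Municipal Registration not required.
§18.7 Annual Registration is required → Compliance Permit also required.
§18.8 manufactures goods on the premises; does not offer overnight accommodation → Light Manufacturing Registration not required.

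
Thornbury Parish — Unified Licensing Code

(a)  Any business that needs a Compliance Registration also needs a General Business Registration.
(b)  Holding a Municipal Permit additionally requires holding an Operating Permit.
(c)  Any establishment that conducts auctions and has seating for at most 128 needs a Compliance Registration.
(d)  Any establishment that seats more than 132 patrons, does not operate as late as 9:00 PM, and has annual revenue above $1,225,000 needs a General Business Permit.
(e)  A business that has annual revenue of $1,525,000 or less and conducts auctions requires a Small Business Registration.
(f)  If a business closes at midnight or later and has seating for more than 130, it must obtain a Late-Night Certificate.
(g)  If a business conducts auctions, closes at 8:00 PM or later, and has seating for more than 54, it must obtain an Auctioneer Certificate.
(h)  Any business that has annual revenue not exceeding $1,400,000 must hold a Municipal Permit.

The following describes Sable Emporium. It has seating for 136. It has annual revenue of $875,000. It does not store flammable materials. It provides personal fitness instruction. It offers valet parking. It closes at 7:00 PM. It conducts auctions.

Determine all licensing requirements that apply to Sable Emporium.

(a) Compliance Registration is not required → no effect.
(b) Municipal Permit is required → Operating Permit also required.
(c) conducts auctions; seating 136 > 128 → Compliance Registration not required.
(d) seating 136 > 132; closes 7:00 PM, at/before 9:00 PM; revenue $875,000 ≤ $1,225,000 → General Business Permit not required.
(e) revenue $875,000 ≤ $1,525,000; conducts auctions → Small Business Registration required.
(f) closes 7:00 PM, at/before midnight; seating 136 > 130 → Late-Night Certificate not required.
(g) conducts auctions; closes 7:00 PM, at/before 8:00 PM; seating 136 > 54 → Auctioneer Certificate not required.
(h) revenue $875,000 ≤ $1,400,000 → Municipal Permit required.

Municipal Permit, Operating Permit, Small Business Registration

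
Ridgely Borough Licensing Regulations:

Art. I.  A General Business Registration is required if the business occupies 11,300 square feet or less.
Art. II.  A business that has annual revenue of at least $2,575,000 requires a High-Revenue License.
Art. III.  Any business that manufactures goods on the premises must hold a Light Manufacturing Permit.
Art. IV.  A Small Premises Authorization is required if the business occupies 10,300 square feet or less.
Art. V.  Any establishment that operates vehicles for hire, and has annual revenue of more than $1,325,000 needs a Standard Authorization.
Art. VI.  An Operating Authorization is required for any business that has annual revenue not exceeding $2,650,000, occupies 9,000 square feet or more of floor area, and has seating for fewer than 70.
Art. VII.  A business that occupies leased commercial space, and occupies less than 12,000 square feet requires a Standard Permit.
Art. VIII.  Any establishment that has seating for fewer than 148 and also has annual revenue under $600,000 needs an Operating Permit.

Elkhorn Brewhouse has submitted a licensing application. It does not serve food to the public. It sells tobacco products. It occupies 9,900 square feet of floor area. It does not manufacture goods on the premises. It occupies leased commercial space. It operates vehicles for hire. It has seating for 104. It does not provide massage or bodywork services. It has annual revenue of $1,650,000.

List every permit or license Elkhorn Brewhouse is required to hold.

Art. I. floor area 9,900 square feet ≤ 11,300 square feet → General Business Registration required.
Art. II. revenue $1,650,000 < $2,575,000 → High-Revenue License not required.
Art. III. does not manufacture goods on the premises → Light Manufacturing Permit not required.
Art. IV. floor area 9,900 square feet ≤ 10,300 square feet → Small Premises Authorization required.
Art. V. operates vehicles for hire; revenue $1,650,000 > $1,325,000 → Standard Authorization required.
Art. VI. revenue $1,650,000 ≤ $2,650,000; floor area 9,900 square feet ≥ 9,000 square feet; seating 104 ≥ 70 → Operating Authorization not required.
Art. VII. occupies leased commercial space; floor area 9,900 square feet < 12,000 square feet → Standard Permit required.
Art. VIII. seating 104 < 148; revenue $1,650,000 ≥ $600,000 → Operating Permit not required.

General Business Registration, Small Premises Authorization, Standard Authorization, Standard Permit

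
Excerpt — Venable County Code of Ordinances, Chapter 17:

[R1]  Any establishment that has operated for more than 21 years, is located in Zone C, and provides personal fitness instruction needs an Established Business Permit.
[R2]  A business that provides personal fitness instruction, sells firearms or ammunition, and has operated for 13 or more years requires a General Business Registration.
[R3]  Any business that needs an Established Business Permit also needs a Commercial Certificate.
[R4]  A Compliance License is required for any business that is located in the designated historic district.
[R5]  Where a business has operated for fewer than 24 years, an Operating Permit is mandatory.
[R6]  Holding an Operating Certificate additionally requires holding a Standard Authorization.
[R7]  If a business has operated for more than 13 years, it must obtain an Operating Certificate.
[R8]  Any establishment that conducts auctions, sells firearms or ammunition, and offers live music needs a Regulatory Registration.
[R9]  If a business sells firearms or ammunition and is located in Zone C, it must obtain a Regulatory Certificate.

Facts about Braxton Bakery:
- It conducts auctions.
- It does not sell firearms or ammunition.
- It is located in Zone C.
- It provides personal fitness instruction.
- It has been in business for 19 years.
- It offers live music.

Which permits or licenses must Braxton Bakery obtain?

[R1] years in business 19 ≤ 21; is located in Zone C; provides personal fitness instruction → Established Business Permit not required.
[R2] provides personal fitness instruction; does not sell firearms or ammunition; years in business 19 ≥ 13 → General Business Registration not required.
[R3] Established Business Permit is not required → no effect.
[R4] is located in Zone C (not: is located in the designated historic district) → Compliance License not required.
[R5] years in business 19 < 24 → Operating Permit required.
[R6] Operating Certificate is required → Standard Authorization also required.
[R7] years in business 19 > 13 → Operating Certificate required.
[R8] conducts auctions; does not sell firearms or ammunition; offers live music → Regulatory Registration not required.
[R9] does not sell firearms or ammunition; is located in Zone C → Regulatory Certificate not required.

Operating Certificate, Operating Permit, Standard Authorization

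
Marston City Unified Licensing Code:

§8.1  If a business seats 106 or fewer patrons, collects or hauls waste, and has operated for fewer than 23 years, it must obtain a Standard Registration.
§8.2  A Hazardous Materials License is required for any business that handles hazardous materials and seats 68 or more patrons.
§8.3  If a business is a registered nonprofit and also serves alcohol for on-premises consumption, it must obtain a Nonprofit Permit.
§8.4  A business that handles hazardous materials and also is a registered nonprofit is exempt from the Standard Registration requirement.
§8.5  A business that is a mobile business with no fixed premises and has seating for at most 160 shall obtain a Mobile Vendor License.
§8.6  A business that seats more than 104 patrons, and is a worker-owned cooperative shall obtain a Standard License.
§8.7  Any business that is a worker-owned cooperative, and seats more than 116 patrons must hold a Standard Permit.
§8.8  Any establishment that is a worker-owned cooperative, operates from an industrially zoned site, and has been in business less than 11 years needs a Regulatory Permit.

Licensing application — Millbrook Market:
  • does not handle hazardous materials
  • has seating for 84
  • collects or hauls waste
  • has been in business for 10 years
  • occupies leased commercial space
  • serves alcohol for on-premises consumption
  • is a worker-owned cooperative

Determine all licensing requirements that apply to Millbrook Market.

§8.1 seating 84 ≤ 106; collects or hauls waste; years in business 10 < 23 → Standard Registration required.
§8.2 does not handle hazardous materials; seating 84 ≥ 68 → Hazardous Materials License not required.
§8.3 is a worker-owned cooperative (not: is a registered nonprofit); serves alcohol for on-premises consumption → Nonprofit Permit not required.
§8.4 does not handle hazardous materials; is a worker-owned cooperative (not: is a registered nonprofit) → Standard Registration exemption does not apply.
§8.5 occupies leased commercial space (not: is a mobile business with no fixed premises); seating 84 ≤ 160 → Mobile Vendor License not required.
§8.6 seating 84 ≤ 104; is a worker-owned cooperative → Standard License not required.
§8.7 is a worker-owned cooperative; seating 84 ≤ 116 → Standard Permit not required.
§8.8 is a worker-owned cooperative; occupies leased commercial space (not: operates from an industrially zoned site); years in business 10 < 11 → Regulatory Permit not required.

Standard Registration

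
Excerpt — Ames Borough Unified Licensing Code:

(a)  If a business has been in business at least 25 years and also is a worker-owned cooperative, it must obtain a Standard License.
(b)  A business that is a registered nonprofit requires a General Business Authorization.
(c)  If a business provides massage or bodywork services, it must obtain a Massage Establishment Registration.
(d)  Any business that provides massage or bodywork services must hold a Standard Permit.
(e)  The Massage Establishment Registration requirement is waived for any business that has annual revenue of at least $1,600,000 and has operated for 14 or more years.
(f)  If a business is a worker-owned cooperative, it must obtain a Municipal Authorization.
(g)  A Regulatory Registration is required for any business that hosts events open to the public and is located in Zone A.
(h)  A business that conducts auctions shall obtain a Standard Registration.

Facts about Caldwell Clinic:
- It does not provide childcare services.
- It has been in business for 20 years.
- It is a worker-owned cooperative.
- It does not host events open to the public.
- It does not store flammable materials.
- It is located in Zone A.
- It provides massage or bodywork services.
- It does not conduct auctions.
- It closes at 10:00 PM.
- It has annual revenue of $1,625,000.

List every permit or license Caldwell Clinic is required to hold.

(a) years in business 20 < 25; is a worker-owned cooperative → Standard License not required.
(b) is a worker-owned cooperative (not: is a registered nonprofit) → General Business Authorization not required.
(c) provides massage or bodywork services → Massage Establishment Registration required.
(d) provides massage or bodywork services → Standard Permit required.
(e) revenue $1,625,000 ≥ $1,600,000; years in business 20 ≥ 14 → exempt from Massage Establishment Registration.
(f) is a worker-owned cooperative → Municipal Authorization required.
(g) does not host events open to the public; is located in Zone A → Regulatory Registration not required.
(h) does not conduct auctions → Standard Registration not required.

Municipal Authorization, Standard Permit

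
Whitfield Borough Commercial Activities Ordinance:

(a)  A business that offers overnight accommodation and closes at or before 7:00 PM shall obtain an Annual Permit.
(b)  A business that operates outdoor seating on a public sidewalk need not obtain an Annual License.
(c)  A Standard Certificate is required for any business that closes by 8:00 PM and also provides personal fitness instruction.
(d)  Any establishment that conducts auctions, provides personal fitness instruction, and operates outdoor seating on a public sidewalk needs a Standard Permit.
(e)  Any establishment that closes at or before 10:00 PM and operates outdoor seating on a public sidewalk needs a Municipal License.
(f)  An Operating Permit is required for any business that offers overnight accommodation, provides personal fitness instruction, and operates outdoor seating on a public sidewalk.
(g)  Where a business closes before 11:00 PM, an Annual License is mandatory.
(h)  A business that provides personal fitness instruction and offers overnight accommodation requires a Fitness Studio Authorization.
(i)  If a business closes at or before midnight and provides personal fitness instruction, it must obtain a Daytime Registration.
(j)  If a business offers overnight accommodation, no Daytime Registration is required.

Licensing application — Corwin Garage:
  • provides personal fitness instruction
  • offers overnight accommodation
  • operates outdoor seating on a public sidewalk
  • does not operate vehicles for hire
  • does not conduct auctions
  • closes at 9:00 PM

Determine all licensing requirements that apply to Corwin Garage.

(a) offers overnight accommodation; closes 9:00 PM, after 7:00 PM → Annual Permit not required.
(b) operates outdoor seating on a public sidewalk → exempt from Annual License.
(c) closes 9:00 PM, after 8:00 PM; provides personal fitness instruction → Standard Certificate not required.
(d) does not conduct auctions; provides personal fitness instruction; operates outdoor seating on a public sidewalk → Standard Permit not required.
(e) closes 9:00 PM, at/before 10:00 PM; operates outdoor seating on a public sidewalk → Municipal License required.
(f) offers overnight accommodation; provides personal fitness instruction; operates outdoor seating on a public sidewalk → Operating Permit required.
(g) closes 9:00 PM, at/before 11:00 PM → Annual License required.
(h) provides personal fitness instruction; offers overnight accommodation → Fitness Studio Authorization required.
(i) closes 9:00 PM, at/before midnight; provides personal fitness instruction → Daytime Registration required.
(j) offers overnight accommodation → exempt from Daytime Registration.

Fitness Studio Authorization, Municipal License, Operating Permit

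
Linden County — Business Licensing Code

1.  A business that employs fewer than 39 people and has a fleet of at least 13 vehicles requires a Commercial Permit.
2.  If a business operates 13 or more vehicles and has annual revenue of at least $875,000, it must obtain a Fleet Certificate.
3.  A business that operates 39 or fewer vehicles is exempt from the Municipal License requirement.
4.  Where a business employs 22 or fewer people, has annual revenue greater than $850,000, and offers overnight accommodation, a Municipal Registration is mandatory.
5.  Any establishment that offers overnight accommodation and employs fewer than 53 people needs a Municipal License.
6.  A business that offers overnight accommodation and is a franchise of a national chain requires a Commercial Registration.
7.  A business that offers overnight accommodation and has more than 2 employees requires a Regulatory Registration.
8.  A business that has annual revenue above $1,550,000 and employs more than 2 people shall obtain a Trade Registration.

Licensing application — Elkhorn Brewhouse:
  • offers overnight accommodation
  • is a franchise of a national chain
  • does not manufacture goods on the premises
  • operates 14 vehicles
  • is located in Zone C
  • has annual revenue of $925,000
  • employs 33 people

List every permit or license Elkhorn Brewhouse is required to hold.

Commercial Permit, Commercial Registration, Fleet Certificate, Regulatory Registration

1. employees 33 < 39; vehicles 14 ≥ 13 → Commercial Permit required.
2. vehicles 14 ≥ 13; revenue $925,000 ≥ $875,000 → Fleet Certificate required.
3. vehicles 14 ≤ 39 → exempt from Municipal License.
4. employees 33 > 22; revenue $925,000 > $850,000; offers overnight accommodation → Municipal Registration not required.
5. offers overnight accommodation; employees 33 < 53 → Municipal License required.
6. offers overnight accommodation; is a franchise of a national chain → Commercial Registration required.
7. offers overnight accommodation; employees 33 > 2 → Regulatory Registration required.
8. revenue $925,000 ≤ $1,550,000; employees 33 > 2 → Trade Registration not required.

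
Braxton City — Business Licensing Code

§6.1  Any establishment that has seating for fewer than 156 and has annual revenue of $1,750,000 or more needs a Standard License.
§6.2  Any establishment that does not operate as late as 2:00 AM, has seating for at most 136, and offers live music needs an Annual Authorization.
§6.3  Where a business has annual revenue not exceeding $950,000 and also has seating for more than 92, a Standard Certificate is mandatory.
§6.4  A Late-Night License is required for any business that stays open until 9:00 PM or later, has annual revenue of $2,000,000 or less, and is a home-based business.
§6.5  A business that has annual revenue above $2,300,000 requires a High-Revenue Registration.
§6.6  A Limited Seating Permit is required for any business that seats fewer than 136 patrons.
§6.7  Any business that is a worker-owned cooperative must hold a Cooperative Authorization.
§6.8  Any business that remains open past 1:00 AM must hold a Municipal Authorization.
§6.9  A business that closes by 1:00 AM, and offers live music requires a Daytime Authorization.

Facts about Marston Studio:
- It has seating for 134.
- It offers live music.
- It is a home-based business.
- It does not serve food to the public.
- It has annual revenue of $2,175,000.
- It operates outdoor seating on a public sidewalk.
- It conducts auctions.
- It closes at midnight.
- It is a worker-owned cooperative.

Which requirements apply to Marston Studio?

Annual Authorization, Cooperative Authorization, Daytime Authorization, Limited Seating Permit, Standard License

§6.1 seating 134 < 156; revenue $2,175,000 ≥ $1,750,000 → Standard License required.
§6.2 closes midnight, at/before 2:00 AM; seating 134 ≤ 136; offers live music → Annual Authorization required.
§6.3 revenue $2,175,000 > $950,000; seating 134 > 92 → Standard Certificate not required.
§6.4 closes midnight, after 9:00 PM; revenue $2,175,000 > $2,000,000; is a home-based business → Late-Night License not required.
§6.5 revenue $2,175,000 ≤ $2,300,000 → High-Revenue Registration not required.
§6.6 seating 134 < 136 → Limited Seating Permit required.
§6.7 is a worker-owned cooperative → Cooperative Authorization required.
§6.8 closes midnight, at/before 1:00 AM → Municipal Authorization not required.
§6.9 closes midnight, at/before 1:00 AM; offers live music → Daytime Authorization required.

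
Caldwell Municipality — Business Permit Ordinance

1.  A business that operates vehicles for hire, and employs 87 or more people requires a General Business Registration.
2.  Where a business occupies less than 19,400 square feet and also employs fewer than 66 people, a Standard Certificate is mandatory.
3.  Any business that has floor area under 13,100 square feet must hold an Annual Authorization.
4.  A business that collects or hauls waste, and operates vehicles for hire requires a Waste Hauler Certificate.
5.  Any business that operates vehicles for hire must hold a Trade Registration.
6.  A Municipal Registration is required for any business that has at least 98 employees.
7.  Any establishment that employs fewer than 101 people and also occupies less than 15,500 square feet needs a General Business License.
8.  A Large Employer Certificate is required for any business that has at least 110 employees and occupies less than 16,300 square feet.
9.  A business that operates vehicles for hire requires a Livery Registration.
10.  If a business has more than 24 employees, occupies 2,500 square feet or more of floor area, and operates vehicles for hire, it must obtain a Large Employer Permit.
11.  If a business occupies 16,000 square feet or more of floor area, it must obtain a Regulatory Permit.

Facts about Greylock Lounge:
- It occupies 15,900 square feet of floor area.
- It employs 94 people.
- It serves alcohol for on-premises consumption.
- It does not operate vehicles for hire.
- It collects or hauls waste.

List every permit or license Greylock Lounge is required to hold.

None

1. does not operate vehicles for hire; employees 94 ≥ 87 → General Business Registration not required.
2. floor area 15,900 square feet < 19,400 square feet; employees 94 ≥ 66 → Standard Certificate not required.
3. floor area 15,900 square feet ≥ 13,100 square feet → Annual Authorization not required.
4. collects or hauls waste; does not operate vehicles for hire → Waste Hauler Certificate not required.
5. does not operate vehicles for hire → Trade Registration not required.
6. employees 94 < 98 → Municipal Registration not required.
7. employees 94 < 101; floor area 15,900 square feet ≥ 15,500 square feet → General Business License not required.
8. employees 94 < 110; floor area 15,900 square feet < 16,300 square feet → Large Employer Certificate not required.
9. does not operate vehicles for hire → Livery Registration not required.
10. employees 94 > 24; floor area 15,900 square feet ≥ 2,500 square feet; does not operate vehicles for hire → Large Employer Permit not required.
11. floor area 15,900 square feet < 16,000 square feet → Regulatory Permit not required.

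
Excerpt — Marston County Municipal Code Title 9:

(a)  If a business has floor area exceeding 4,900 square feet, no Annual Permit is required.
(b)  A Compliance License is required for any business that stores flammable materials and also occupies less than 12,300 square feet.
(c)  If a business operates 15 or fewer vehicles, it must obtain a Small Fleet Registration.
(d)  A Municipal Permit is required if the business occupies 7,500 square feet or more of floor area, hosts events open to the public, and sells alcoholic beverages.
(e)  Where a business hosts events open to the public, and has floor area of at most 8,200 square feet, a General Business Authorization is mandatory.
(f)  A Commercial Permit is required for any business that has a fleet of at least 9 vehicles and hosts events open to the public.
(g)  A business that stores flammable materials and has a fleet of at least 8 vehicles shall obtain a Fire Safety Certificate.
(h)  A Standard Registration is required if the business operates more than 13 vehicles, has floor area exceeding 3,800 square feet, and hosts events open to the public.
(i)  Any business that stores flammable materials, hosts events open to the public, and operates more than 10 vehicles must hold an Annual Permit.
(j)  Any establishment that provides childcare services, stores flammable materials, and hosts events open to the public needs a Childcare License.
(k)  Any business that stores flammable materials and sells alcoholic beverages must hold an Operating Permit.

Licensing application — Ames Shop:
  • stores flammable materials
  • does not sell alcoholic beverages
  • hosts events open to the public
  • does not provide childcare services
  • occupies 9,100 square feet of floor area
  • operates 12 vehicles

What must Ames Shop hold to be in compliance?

Commercial Permit, Compliance License, Fire Safety Certificate, Small Fleet Registration

(a) floor area 9,100 square feet > 4,900 square feet → exempt from Annual Permit.
(b) stores flammable materials; floor area 9,100 square feet < 12,300 square feet → Compliance License required.
(c) vehicles 12 ≤ 15 → Small Fleet Registration required.
(d) floor area 9,100 square feet ≥ 7,500 square feet; hosts events open to the public; does not sell alcoholic beverages → Municipal Permit not required.
(e) hosts events open to the public; floor area 9,100 square feet > 8,200 square feet → General Business Authorization not required.
(f) vehicles 12 ≥ 9; hosts events open to the public → Commercial Permit required.
(g) stores flammable materials; vehicles 12 ≥ 8 → Fire Safety Certificate required.
(h) vehicles 12 ≤ 13; floor area 9,100 square feet > 3,800 square feet; hosts events open to the public → Standard Registration not required.
(i) stores flammable materials; hosts events open to the public; vehicles 12 > 10 → Annual Permit required.
(j) does not provide childcare services; stores flammable materials; hosts events open to the public → Childcare License not required.
(k) stores flammable materials; does not sell alcoholic beverages → Operating Permit not required.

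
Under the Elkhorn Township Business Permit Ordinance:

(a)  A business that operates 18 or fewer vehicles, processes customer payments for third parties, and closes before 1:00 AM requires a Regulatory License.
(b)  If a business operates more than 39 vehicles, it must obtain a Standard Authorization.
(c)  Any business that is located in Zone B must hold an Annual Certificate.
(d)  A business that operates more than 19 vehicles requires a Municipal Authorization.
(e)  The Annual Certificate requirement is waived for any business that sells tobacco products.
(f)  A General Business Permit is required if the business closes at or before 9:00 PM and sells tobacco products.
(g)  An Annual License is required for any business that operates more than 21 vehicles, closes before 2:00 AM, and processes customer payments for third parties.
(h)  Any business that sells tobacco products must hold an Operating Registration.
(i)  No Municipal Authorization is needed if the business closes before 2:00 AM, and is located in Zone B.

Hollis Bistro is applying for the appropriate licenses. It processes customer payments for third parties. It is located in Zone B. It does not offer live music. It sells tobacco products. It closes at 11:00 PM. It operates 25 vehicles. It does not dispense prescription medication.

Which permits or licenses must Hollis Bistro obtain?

Annual License, Operating Registration

(a) vehicles 25 > 18; processes customer payments for third parties; closes 11:00 PM, at/before 1:00 AM → Regulatory License not required.
(b) vehicles 25 ≤ 39 → Standard Authorization not required.
(c) is located in Zone B → Annual Certificate required.
(d) vehicles 25 > 19 → Municipal Authorization required.
(e) sells tobacco products → exempt from Annual Certificate.
(f) closes 11:00 PM, after 9:00 PM; sells tobacco products → General Business Permit not required.
(g) vehicles 25 > 21; closes 11:00 PM, at/before 2:00 AM; processes customer payments for third parties → Annual License required.
(h) sells tobacco products → Operating Registration required.
(i) closes 11:00 PM, at/before 2:00 AM; is located in Zone B → exempt from Municipal Authorization.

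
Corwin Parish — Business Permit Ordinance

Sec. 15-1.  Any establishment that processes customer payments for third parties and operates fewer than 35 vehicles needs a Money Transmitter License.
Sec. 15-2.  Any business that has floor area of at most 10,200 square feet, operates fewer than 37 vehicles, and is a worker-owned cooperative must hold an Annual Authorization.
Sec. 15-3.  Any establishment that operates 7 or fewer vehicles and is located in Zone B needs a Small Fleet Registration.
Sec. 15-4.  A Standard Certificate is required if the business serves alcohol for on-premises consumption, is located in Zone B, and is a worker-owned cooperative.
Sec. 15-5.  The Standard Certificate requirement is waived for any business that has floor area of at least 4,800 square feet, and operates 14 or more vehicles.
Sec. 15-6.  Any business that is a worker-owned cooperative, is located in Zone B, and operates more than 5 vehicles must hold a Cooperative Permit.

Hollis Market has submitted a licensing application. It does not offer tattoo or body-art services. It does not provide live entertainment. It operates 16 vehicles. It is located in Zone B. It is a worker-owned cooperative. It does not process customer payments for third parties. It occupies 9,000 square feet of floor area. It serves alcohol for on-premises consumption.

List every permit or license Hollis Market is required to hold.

Annual Authorization, Cooperative Permit

Sec. 15-1. does not process customer payments for third parties; vehicles 16 < 35 → Money Transmitter License not required.
Sec. 15-2. floor area 9,000 square feet ≤ 10,200 square feet; vehicles 16 < 37; is a worker-owned cooperative → Annual Authorization required.
Sec. 15-3. vehicles 16 > 7; is located in Zone B → Small Fleet Registration not required.
Sec. 15-4. serves alcohol for on-premises consumption; is located in Zone B; is a worker-owned cooperative → Standard Certificate required.
Sec. 15-5. floor area 9,000 square feet ≥ 4,800 square feet; vehicles 16 ≥ 14 → exempt from Standard Certificate.
Sec. 15-6. is a worker-owned cooperative; is located in Zone B; vehicles 16 > 5 → Cooperative Permit required.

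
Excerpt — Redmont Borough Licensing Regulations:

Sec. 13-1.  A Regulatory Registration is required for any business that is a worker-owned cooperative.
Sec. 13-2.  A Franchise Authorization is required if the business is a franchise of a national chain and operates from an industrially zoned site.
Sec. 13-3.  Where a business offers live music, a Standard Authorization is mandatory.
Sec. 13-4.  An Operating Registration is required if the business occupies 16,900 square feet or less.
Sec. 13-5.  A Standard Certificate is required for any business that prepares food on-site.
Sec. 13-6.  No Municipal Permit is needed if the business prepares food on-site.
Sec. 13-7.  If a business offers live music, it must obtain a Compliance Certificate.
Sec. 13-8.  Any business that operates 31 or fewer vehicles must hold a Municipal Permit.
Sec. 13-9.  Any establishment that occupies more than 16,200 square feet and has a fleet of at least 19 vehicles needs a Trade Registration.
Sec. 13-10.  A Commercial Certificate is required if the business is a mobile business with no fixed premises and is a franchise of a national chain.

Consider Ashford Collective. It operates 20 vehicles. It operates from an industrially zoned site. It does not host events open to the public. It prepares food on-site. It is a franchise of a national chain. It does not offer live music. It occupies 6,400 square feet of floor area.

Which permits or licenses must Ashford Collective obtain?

Franchise Authorization, Operating Registration, Standard Certificate

Sec. 13-1. is a franchise of a national chain (not: is a worker-owned cooperative) → Regulatory Registration not required.
Sec. 13-2. is a franchise of a national chain; operates from an industrially zoned site → Franchise Authorization required.
Sec. 13-3. does not offer live music → Standard Authorization not required.
Sec. 13-4. floor area 6,400 square feet ≤ 16,900 square feet → Operating Registration required.
Sec. 13-5. prepares food on-site → Standard Certificate required.
Sec. 13-6. prepares food on-site → exempt from Municipal Permit.
Sec. 13-7. does not offer live music → Compliance Certificate not required.
Sec. 13-8. vehicles 20 ≤ 31 → Municipal Permit required.
Sec. 13-9. floor area 6,400 square feet ≤ 16,200 square feet; vehicles 20 ≥ 19 → Trade Registration not required.
Sec. 13-10. operates from an industrially zoned site (not: is a mobile business with no fixed premises); is a franchise of a national chain → Commercial Certificate not required.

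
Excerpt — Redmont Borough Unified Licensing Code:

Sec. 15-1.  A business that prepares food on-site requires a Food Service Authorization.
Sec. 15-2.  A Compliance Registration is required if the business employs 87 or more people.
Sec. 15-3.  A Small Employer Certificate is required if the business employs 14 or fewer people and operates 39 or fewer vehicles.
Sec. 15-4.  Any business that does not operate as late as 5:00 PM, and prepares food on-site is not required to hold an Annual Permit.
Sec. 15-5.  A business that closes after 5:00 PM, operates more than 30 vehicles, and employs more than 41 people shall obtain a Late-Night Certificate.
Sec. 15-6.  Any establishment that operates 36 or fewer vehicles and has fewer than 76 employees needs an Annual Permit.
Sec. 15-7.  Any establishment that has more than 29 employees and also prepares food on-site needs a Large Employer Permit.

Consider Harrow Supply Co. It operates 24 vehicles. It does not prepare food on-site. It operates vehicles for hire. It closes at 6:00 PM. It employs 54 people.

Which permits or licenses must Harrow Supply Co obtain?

Annual Permit

Sec. 15-1. does not prepare food on-site → Food Service Authorization not required.
Sec. 15-2. employees 54 < 87 → Compliance Registration not required.
Sec. 15-3. employees 54 > 14; vehicles 24 ≤ 39 → Small Employer Certificate not required.
Sec. 15-4. closes 6:00 PM, after 5:00 PM; does not prepare food on-site → Annual Permit exemption does not apply.
Sec. 15-5. closes 6:00 PM, after 5:00 PM; vehicles 24 ≤ 30; employees 54 > 41 → Late-Night Certificate not required.
Sec. 15-6. vehicles 24 ≤ 36; employees 54 < 76 → Annual Permit required.
Sec. 15-7. employees 54 > 29; does not prepare food on-site → Large Employer Permit not required.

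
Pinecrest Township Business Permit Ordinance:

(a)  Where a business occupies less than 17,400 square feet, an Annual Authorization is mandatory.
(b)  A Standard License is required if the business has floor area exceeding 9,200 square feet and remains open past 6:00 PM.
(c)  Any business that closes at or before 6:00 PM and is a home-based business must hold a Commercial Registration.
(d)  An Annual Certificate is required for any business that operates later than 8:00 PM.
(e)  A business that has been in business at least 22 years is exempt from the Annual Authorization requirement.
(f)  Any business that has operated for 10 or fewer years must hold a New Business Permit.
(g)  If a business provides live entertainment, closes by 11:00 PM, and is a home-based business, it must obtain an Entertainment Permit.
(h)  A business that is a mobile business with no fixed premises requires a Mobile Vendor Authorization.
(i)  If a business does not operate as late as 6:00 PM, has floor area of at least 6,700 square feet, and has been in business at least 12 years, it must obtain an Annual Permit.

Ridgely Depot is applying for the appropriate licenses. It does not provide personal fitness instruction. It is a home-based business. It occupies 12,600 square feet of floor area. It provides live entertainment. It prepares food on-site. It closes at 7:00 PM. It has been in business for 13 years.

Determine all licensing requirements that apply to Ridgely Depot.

(a) floor area 12,600 square feet < 17,400 square feet → Annual Authorization required.
(b) floor area 12,600 square feet > 9,200 square feet; closes 7:00 PM, after 6:00 PM → Standard License required.
(c) closes 7:00 PM, after 6:00 PM; is a home-based business → Commercial Registration not required.
(d) closes 7:00 PM, at/before 8:00 PM → Annual Certificate not required.
(e) years in business 13 < 22 → Annual Authorization exemption does not apply.
(f) years in business 13 > 10 → New Business Permit not required.
(g) provides live entertainment; closes 7:00 PM, at/before 11:00 PM; is a home-based business → Entertainment Permit required.
(h) is a home-based business (not: is a mobile business with no fixed premises) → Mobile Vendor Authorization not required.
(i) closes 7:00 PM, after 6:00 PM; floor area 12,600 square feet ≥ 6,700 square feet; years in business 13 ≥ 12 → Annual Permit not required.

Annual Authorization, Entertainment Permit, Standard License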